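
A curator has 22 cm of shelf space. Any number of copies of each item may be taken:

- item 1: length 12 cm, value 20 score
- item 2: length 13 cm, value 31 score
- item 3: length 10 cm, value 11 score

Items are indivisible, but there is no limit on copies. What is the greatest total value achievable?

31 score

Best value-per-unit is item 2 at 31/13; filling with it alone gives 1×31 = 31.
Optimal mix: 1×item 1 + 1×item 3 → length 22, value 31.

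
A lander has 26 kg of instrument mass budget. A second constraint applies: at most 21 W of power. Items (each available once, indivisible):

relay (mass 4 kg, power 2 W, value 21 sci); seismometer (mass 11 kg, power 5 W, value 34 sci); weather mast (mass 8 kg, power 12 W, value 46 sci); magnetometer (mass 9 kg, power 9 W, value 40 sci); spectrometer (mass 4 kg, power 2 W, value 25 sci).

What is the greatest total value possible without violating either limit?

105 sci

Feasible sets respecting both limits:
- seismometer+weather mast+spectrometer: mass 23, power 19, value 105
- relay+seismometer+weather mast: mass 23, power 19, value 101
- seismometer+magnetometer+spectrometer: mass 24, power 16, value 99
- relay+seismometer+magnetometer: mass 24, power 16, value 95
Best: 105 sci.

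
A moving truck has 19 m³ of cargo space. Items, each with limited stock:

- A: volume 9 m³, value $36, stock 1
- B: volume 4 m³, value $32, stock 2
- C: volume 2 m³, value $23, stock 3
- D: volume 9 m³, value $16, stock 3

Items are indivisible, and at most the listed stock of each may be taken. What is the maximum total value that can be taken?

Best selections within volume 19 and stock limits:
- 1×A + 1×B + 3×C: volume 19, value 137
- 2×B + 3×C: volume 14, value 133
- 1×A + 2×B + 1×C: volume 19, value 123
- 1×B + 3×C + 1×D: volume 19, value 117
Best: $137.

$137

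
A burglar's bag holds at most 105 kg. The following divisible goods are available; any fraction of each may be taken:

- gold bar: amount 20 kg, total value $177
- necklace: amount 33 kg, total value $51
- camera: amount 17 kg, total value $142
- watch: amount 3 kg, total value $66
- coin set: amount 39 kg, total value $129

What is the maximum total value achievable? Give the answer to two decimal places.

554.18

Take in order of value per unit:
- watch (66/3 per unit): all 3 → value 66, running total 66.00
- gold bar (177/20 per unit): all 20 → value 177, running total 243.00
- camera (142/17 per unit): all 17 → value 142, running total 385.00
- coin set (129/39 per unit): all 39 → value 129, running total 514.00
- necklace (51/33 per unit): 26 of 33 → value 26×51/33 = 40.1818, running total 554.18
Total 554.18.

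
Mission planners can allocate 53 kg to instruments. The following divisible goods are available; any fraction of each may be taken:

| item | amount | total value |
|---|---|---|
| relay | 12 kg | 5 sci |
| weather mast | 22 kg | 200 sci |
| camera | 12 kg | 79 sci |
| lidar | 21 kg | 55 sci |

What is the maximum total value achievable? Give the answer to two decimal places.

Take in order of value per unit:
- weather mast (200/22 per unit): all 22 → value 200, running total 200.00
- camera (79/12 per unit): all 12 → value 79, running total 279.00
- lidar (55/21 per unit): 19 of 21 → value 19×55/21 = 49.7619, running total 328.76
Total 328.76.

328.76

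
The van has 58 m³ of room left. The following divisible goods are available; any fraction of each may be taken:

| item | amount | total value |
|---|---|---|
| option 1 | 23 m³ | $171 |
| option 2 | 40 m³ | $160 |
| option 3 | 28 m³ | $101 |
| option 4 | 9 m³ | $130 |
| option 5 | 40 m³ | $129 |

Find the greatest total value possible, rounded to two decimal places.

Take in order of value per unit:
- option 4 (130/9 per unit): all 9 → value 130, running total 130.00
- option 1 (171/23 per unit): all 23 → value 171, running total 301.00
- option 2 (160/40 per unit): 26 of 40 → value 26×160/40 = 104.0000, running total 405.00
Total 405.00.

405.00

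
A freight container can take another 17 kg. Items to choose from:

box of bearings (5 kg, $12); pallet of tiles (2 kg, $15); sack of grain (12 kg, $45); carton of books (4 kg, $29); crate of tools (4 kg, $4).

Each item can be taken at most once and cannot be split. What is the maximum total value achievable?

Check high-value combinations within 17 kg:
- sack of grain+carton of books: weight 12+4=16, value 45+29=74
- pallet of tiles+sack of grain: weight 2+12=14, value 15+45=60
- box of bearings+pallet of tiles+carton of books+crate of tools: weight 5+2+4+4=15, value 12+15+29+4=60
- box of bearings+sack of grain: weight 5+12=17, value 12+45=57
Best: $74.

$74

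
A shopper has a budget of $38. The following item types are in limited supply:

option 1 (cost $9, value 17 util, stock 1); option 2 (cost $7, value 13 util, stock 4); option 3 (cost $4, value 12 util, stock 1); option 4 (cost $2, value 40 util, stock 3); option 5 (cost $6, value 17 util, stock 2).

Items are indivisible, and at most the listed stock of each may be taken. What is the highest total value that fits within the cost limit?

Top feasible selections:
- 1×option 1 + 1×option 2 + 1×option 3 + 3×option 4 + 2×option 5: cost 38, value 196
- 2×option 2 + 1×option 3 + 3×option 4 + 2×option 5: cost 36, value 192
- 3×option 2 + 1×option 3 + 3×option 4 + 1×option 5: cost 37, value 188
Best: 196 util.

196 util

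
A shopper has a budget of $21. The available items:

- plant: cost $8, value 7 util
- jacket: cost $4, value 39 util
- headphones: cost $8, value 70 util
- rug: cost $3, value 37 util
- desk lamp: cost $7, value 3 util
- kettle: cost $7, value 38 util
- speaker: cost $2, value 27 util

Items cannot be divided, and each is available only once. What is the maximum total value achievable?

174 util

This is a 0/1 knapsack; check combinations near the capacity.
- jacket+headphones+kettle+speaker: cost 4+8+7+2=21, value 39+70+38+27=174
- jacket+headphones+rug+speaker: cost 4+8+3+2=17, value 39+70+37+27=173
- headphones+rug+kettle+speaker: cost 8+3+7+2=20, value 70+37+38+27=172
Best: 174 util.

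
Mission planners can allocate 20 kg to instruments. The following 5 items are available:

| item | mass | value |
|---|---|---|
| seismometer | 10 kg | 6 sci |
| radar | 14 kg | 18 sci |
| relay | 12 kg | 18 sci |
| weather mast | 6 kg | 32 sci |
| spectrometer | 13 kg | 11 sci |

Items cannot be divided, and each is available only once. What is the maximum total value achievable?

Check high-value combinations within 20 kg:
- relay+weather mast: mass 12+6=18, value 18+32=50
- radar+weather mast: mass 14+6=20, value 18+32=50
- weather mast+spectrometer: mass 6+13=19, value 32+11=43
Best: 50 sci.

50 sci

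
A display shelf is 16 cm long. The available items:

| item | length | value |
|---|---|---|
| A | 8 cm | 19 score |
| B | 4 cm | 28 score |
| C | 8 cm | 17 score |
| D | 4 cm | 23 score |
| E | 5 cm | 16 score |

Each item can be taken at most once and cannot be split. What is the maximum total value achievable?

70 score

Check high-value combinations within 16 cm:
- A+B+D: length 8+4+4=16, value 19+28+23=70
- B+C+D: length 4+8+4=16, value 28+17+23=68
- B+D+E: length 4+4+5=13, value 28+23+16=67
Best: 70 score.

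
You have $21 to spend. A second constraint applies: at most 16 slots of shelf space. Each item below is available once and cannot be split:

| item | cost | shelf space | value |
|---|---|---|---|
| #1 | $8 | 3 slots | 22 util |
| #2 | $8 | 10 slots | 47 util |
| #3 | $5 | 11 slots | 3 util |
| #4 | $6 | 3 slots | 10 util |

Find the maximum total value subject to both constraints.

Feasible sets respecting both limits:
- #1+#2: cost 16, shelf space 13, value 69
- #2+#4: cost 14, shelf space 13, value 57
- #2: cost 8, shelf space 10, value 47
Best: 69 util.

69 util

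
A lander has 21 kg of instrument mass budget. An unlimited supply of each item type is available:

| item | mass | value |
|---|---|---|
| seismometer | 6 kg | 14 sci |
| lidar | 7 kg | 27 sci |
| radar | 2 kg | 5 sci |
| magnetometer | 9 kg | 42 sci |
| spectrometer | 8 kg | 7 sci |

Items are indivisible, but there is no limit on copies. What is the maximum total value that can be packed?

Best value-per-unit is magnetometer at 42/9; filling with it alone gives 2×42 = 84.
Optimal mix: 1×radar + 2×magnetometer → mass 20, value 89.

89 sci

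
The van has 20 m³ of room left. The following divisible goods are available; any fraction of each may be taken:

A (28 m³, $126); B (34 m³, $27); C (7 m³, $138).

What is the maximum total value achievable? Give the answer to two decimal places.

196.50

Take in order of value per unit:
- C (138/7 per unit): all 7 → value 138, running total 138.00
- A (126/28 per unit): 13 of 28 → value 13×126/28 = 58.5000, running total 196.50
Total 196.50.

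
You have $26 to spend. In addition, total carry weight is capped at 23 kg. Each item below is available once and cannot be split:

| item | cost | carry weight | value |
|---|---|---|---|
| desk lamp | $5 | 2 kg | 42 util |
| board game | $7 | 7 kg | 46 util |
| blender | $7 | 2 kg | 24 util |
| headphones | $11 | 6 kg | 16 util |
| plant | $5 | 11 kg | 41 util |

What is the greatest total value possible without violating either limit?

Feasible sets respecting both limits:
- desk lamp+board game+blender+plant: cost 24, carry weight 22, value 153
- desk lamp+board game+plant: cost 17, carry weight 20, value 129
- desk lamp+board game+blender: cost 19, carry weight 11, value 112
- board game+blender+plant: cost 19, carry weight 20, value 111
Best: 153 util.

153 util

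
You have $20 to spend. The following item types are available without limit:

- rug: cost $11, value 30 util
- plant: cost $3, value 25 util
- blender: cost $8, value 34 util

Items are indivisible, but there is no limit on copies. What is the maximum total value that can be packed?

150 util

Best value-per-unit is plant at 25/3, and filling with it alone uses cost 6×3=18. No mix of the others beats 6×25 = 150.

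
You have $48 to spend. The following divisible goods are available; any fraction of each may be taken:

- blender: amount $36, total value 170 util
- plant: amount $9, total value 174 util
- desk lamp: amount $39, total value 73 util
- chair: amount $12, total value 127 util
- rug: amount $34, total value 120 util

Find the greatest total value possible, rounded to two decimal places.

Take in order of value per unit:
- plant (174/9 per unit): all 9 → value 174, running total 174.00
- chair (127/12 per unit): all 12 → value 127, running total 301.00
- blender (170/36 per unit): 27 of 36 → value 27×170/36 = 127.5000, running total 428.50
Total 428.50.

428.50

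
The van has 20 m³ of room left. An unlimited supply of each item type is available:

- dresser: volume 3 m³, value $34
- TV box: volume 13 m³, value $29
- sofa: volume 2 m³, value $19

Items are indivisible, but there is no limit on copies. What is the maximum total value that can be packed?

$223

Best value-per-unit is dresser at 34/3; filling with it alone gives 6×34 = 204.
Optimal mix: 6×dresser + 1×sofa → volume 20, value 223.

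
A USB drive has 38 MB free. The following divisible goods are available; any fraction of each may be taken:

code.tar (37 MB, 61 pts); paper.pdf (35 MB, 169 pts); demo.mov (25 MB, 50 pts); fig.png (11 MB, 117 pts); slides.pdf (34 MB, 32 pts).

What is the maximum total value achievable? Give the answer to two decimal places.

247.37

Take in order of value per unit:
- fig.png (117/11 per unit): all 11 → value 117, running total 117.00
- paper.pdf (169/35 per unit): 27 of 35 → value 27×169/35 = 130.3714, running total 247.37
Total 247.37.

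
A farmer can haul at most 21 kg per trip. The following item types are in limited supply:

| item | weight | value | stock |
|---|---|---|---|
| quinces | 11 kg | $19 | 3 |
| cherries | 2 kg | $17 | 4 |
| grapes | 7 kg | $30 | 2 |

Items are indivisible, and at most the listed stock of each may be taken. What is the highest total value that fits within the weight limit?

$111

Best selections within weight 21 and stock limits:
- 3×cherries + 2×grapes: weight 20, value 111
- 4×cherries + 1×grapes: weight 15, value 98
- 2×cherries + 2×grapes: weight 18, value 94
- 1×quinces + 4×cherries: weight 19, value 87
Best: $111.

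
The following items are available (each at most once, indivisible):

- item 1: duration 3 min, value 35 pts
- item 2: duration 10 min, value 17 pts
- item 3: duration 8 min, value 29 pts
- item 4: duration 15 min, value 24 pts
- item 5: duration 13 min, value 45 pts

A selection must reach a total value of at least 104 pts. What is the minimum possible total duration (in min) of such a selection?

Subsets with value ≥ 104, sorted by total duration:
- item 1+item 3+item 5: duration 24, value 109
- item 1+item 4+item 5: duration 31, value 104
- item 1+item 2+item 3+item 5: duration 34, value 126
- item 1+item 2+item 3+item 4: duration 36, value 105
Minimum duration: 24 min.

24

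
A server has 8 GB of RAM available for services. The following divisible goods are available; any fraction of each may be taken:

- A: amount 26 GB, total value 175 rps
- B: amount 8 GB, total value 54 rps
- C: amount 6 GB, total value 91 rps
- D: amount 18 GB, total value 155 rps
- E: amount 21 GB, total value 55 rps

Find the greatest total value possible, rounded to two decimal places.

Take in order of value per unit:
- C (91/6 per unit): all 6 → value 91, running total 91.00
- D (155/18 per unit): 2 of 18 → value 2×155/18 = 17.2222, running total 108.22
Total 108.22.

108.22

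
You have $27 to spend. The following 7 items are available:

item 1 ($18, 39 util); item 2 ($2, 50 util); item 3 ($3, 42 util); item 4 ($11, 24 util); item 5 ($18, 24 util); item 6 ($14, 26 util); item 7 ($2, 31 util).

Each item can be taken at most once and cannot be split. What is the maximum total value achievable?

162 util

Check high-value combinations within $27:
- item 1+item 2+item 3+item 7: cost 18+2+3+2=25, value 39+50+42+31=162
- item 2+item 3+item 6+item 7: cost 2+3+14+2=21, value 50+42+26+31=149
- item 2+item 3+item 4+item 7: cost 2+3+11+2=18, value 50+42+24+31=147
Best: 162 util.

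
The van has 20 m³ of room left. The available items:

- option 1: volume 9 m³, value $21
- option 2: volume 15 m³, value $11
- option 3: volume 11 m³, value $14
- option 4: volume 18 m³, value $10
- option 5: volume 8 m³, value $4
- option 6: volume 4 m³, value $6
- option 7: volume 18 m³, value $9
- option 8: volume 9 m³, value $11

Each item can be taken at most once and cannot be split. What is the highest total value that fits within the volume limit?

Check high-value combinations within 20 m³:
- option 1+option 3: volume 9+11=20, value 21+14=35
- option 1+option 8: volume 9+9=18, value 21+11=32
- option 1+option 6: volume 9+4=13, value 21+6=27
Best: $35.

$35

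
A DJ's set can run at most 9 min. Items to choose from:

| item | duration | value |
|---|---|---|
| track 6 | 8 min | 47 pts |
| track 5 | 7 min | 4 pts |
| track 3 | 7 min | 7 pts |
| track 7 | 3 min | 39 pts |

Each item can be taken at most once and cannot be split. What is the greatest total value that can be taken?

47 pts

Check high-value combinations within 9 min:
- track 6: duration 8, value 47
- track 7: duration 3, value 39
- track 3: duration 7, value 7
- track 5: duration 7, value 4
Best: 47 pts.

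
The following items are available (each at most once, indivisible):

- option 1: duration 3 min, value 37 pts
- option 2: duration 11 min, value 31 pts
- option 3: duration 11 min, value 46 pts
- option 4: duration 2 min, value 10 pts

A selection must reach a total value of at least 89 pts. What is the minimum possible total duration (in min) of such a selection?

16

Subsets with value ≥ 89, sorted by total duration:
- option 1+option 3+option 4: duration 16, value 93
- option 1+option 2+option 3: duration 25, value 114
- option 1+option 2+option 3+option 4: duration 27, value 124
Minimum duration: 16 min.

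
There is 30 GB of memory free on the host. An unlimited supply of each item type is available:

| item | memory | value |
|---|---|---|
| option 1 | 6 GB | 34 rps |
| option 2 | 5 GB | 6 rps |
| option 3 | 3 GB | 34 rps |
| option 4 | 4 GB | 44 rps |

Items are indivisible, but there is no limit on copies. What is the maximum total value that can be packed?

Best value-per-unit is option 3 at 34/3, and filling with it alone uses memory 10×3=30. No mix of the others beats 10×34 = 340.

340 rps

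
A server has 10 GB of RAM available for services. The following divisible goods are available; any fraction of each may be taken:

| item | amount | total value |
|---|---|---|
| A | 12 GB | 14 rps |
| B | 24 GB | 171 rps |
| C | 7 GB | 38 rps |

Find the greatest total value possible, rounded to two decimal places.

Take in order of value per unit:
- B (171/24 per unit): 10 of 24 → value 10×171/24 = 71.2500, running total 71.25
Total 71.25.

71.25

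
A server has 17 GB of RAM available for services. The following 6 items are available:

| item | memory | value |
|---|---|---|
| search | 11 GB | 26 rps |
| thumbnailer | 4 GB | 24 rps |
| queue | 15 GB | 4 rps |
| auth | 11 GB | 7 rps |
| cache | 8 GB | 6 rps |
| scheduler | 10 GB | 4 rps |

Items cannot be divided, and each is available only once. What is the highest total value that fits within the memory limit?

This is a 0/1 knapsack; check combinations near the capacity.
- search+thumbnailer: memory 11+4=15, value 26+24=50
- thumbnailer+auth: memory 4+11=15, value 24+7=31
- thumbnailer+cache: memory 4+8=12, value 24+6=30
- thumbnailer+scheduler: memory 4+10=14, value 24+4=28
Best: 50 rps.

50 rps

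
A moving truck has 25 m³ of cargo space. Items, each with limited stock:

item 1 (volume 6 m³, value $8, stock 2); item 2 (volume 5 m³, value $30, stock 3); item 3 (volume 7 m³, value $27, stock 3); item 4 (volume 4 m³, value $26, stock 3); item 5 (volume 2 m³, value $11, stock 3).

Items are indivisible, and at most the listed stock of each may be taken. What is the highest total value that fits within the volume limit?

Top feasible selections:
- 3×item 2 + 2×item 4 + 1×item 5: volume 25, value 153
- 2×item 2 + 3×item 4 + 1×item 5: volume 24, value 149
Best: $153.

$153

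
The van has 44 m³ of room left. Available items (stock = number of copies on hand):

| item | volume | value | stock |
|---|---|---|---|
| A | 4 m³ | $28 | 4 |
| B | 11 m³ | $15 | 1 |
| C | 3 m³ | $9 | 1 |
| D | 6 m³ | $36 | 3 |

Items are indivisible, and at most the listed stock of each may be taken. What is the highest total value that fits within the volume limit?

$229

Best selections within volume 44 and stock limits:
- 4×A + 1×C + 3×D: volume 37, value 229
- 4×A + 3×D: volume 34, value 220
- 3×A + 1×B + 1×C + 3×D: volume 44, value 216
- 4×A + 1×B + 1×C + 2×D: volume 42, value 208
Best: $229.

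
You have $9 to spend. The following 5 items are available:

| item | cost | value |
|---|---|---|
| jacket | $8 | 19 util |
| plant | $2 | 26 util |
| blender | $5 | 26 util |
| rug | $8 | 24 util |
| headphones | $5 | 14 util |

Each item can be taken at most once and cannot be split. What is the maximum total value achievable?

Check high-value combinations within $9:
- plant+blender: cost 2+5=7, value 26+26=52
- plant+headphones: cost 2+5=7, value 26+14=40
- plant: cost 2, value 26
- blender: cost 5, value 26
- rug: cost 8, value 24
Best: 52 util.

52 util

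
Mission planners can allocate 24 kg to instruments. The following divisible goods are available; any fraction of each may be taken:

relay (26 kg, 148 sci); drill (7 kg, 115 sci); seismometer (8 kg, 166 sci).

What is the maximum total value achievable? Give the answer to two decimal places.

332.23

Take in order of value per unit:
- seismometer (166/8 per unit): all 8 → value 166, running total 166.00
- drill (115/7 per unit): all 7 → value 115, running total 281.00
- relay (148/26 per unit): 9 of 26 → value 9×148/26 = 51.2308, running total 332.23
Total 332.23.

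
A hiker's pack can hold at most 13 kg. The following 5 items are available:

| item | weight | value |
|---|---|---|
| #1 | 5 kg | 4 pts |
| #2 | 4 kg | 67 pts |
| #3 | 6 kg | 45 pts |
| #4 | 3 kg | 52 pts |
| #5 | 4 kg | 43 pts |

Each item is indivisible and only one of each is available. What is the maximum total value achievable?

164 pts

Check high-value combinations within 13 kg:
- #2+#3+#4: weight 4+6+3=13, value 67+45+52=164
- #2+#4+#5: weight 4+3+4=11, value 67+52+43=162
- #3+#4+#5: weight 6+3+4=13, value 45+52+43=140
- #1+#2+#4: weight 5+4+3=12, value 4+67+52=123
- #2+#4: weight 4+3=7, value 67+52=119
Best: 164 pts.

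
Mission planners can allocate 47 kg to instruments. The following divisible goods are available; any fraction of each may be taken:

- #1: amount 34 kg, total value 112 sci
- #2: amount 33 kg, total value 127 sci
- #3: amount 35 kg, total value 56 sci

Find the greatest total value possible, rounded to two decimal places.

173.12

Take in order of value per unit:
- #2 (127/33 per unit): all 33 → value 127, running total 127.00
- #1 (112/34 per unit): 14 of 34 → value 14×112/34 = 46.1176, running total 173.12
Total 173.12.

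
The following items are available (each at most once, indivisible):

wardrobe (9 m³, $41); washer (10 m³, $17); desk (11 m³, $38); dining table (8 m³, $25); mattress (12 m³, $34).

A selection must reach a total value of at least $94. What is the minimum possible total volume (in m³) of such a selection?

28

Subsets with value ≥ 94, sorted by total volume:
- wardrobe+desk+dining table: volume 28, value 104
- wardrobe+dining table+mattress: volume 29, value 100
- wardrobe+washer+desk: volume 30, value 96
Minimum volume: 28 m³.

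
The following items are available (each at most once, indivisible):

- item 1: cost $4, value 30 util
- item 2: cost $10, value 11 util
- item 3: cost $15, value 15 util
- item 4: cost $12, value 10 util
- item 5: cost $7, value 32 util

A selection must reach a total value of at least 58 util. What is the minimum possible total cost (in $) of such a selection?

11

Subsets with value ≥ 58, sorted by total cost:
- item 1+item 5: cost 11, value 62
- item 1+item 2+item 5: cost 21, value 73
- item 1+item 4+item 5: cost 23, value 72
- item 1+item 3+item 5: cost 26, value 77
Minimum cost: 11 $.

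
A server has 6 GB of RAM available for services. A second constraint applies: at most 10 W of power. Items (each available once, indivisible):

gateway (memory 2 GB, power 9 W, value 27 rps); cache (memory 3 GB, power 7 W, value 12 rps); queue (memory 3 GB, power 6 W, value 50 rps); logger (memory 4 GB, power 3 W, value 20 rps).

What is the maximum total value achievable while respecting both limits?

Feasible sets respecting both limits:
- queue: memory 3, power 6, value 50
- gateway: memory 2, power 9, value 27
- logger: memory 4, power 3, value 20
- cache: memory 3, power 7, value 12
Best: 50 rps.

50 rps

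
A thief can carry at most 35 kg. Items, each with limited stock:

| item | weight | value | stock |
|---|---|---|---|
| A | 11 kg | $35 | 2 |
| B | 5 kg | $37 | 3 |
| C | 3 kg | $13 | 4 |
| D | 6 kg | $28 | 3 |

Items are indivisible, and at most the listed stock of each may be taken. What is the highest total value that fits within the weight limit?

$195

Best selections within weight 35 and stock limits:
- 3×B + 3×D: weight 33, value 195
- 3×B + 2×C + 2×D: weight 33, value 193
Best: $195.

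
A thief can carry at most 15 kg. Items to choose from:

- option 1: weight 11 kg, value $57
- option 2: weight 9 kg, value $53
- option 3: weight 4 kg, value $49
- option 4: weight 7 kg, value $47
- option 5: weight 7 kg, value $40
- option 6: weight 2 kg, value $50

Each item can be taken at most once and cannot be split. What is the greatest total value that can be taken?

$152

This is a 0/1 knapsack; check combinations near the capacity.
- option 2+option 3+option 6: weight 9+4+2=15, value 53+49+50=152
- option 3+option 4+option 6: weight 4+7+2=13, value 49+47+50=146
- option 3+option 5+option 6: weight 4+7+2=13, value 49+40+50=139
- option 1+option 6: weight 11+2=13, value 57+50=107
- option 1+option 3: weight 11+4=15, value 57+49=106
Best: $152.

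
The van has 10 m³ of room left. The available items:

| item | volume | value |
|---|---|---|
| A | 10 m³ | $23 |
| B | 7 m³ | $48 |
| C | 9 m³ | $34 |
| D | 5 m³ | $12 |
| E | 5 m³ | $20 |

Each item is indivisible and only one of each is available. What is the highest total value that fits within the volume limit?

$48

Check high-value combinations within 10 m³:
- B: volume 7, value 48
- C: volume 9, value 34
- D+E: volume 5+5=10, value 12+20=32
Best: $48.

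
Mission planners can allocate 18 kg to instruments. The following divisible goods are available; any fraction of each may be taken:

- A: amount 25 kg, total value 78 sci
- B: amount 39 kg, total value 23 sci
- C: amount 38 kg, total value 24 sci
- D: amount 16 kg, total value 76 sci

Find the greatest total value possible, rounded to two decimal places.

Take in order of value per unit:
- D (76/16 per unit): all 16 → value 76, running total 76.00
- A (78/25 per unit): 2 of 25 → value 2×78/25 = 6.2400, running total 82.24
Total 82.24.

82.24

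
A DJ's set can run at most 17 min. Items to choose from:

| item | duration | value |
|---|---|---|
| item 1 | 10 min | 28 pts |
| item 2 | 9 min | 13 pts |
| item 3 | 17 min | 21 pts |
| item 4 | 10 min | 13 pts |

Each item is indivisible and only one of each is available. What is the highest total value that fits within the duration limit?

28 pts

Check high-value combinations within 17 min:
- item 1: duration 10, value 28
- item 3: duration 17, value 21
- item 2: duration 9, value 13
- item 4: duration 10, value 13
Best: 28 pts.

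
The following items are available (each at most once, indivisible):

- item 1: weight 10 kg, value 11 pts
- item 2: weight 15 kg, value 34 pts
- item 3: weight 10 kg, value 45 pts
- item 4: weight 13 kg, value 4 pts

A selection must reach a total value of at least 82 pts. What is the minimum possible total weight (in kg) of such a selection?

35

Subsets with value ≥ 82, sorted by total weight:
- item 1+item 2+item 3: weight 35, value 90
- item 2+item 3+item 4: weight 38, value 83
- item 1+item 2+item 3+item 4: weight 48, value 94
Minimum weight: 35 kg.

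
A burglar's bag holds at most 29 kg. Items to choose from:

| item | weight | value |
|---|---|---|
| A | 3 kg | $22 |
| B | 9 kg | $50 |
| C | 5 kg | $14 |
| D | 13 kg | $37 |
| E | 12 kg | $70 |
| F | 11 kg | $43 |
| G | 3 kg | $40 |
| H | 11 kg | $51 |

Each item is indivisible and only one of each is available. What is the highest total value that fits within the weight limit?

Check high-value combinations within 29 kg:
- A+E+G+H: weight 3+12+3+11=29, value 22+70+40+51=183
- A+B+E+G: weight 3+9+12+3=27, value 22+50+70+40=182
- A+E+F+G: weight 3+12+11+3=29, value 22+70+43+40=175
- B+C+E+G: weight 9+5+12+3=29, value 50+14+70+40=174
Best: $183.

$183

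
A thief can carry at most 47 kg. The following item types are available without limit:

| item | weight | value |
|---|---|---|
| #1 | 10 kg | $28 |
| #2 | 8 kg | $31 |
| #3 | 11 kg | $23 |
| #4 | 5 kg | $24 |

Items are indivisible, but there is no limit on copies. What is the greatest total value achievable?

$216

Best value-per-unit is #4 at 24/5, and filling with it alone uses weight 9×5=45. No mix of the others beats 9×24 = 216.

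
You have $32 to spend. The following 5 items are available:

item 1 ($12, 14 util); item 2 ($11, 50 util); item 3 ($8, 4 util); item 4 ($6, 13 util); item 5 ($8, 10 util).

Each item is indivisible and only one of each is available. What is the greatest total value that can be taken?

Check high-value combinations within $32:
- item 1+item 2+item 4: cost 12+11+6=29, value 14+50+13=77
- item 1+item 2+item 5: cost 12+11+8=31, value 14+50+10=74
- item 2+item 4+item 5: cost 11+6+8=25, value 50+13+10=73
Best: 77 util.

77 util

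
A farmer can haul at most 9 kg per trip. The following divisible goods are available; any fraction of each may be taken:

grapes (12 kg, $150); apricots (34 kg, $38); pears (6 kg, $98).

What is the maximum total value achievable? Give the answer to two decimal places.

Take in order of value per unit:
- pears (98/6 per unit): all 6 → value 98, running total 98.00
- grapes (150/12 per unit): 3 of 12 → value 3×150/12 = 37.5000, running total 135.50
Total 135.50.

135.50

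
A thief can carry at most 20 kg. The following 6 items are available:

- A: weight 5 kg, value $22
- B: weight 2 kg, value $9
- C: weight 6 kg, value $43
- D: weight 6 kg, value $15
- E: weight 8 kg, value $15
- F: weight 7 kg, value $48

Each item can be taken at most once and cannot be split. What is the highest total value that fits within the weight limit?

$122

Check high-value combinations within 20 kg:
- A+B+C+F: weight 5+2+6+7=20, value 22+9+43+48=122
- A+C+F: weight 5+6+7=18, value 22+43+48=113
- C+D+F: weight 6+6+7=19, value 43+15+48=106
- B+C+F: weight 2+6+7=15, value 9+43+48=100
Best: $122.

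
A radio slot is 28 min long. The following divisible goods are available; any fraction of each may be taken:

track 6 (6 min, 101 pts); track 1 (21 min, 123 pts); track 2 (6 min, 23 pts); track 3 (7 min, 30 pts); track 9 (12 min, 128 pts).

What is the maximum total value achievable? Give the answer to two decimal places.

287.57

Take in order of value per unit:
- track 6 (101/6 per unit): all 6 → value 101, running total 101.00
- track 9 (128/12 per unit): all 12 → value 128, running total 229.00
- track 1 (123/21 per unit): 10 of 21 → value 10×123/21 = 58.5714, running total 287.57
Total 287.57.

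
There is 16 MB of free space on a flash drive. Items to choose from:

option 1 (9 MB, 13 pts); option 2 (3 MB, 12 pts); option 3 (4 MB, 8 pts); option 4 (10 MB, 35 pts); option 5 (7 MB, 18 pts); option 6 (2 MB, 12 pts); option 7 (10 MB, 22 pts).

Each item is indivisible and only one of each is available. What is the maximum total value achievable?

Check high-value combinations within 16 MB:
- option 2+option 4+option 6: size 3+10+2=15, value 12+35+12=59
- option 3+option 4+option 6: size 4+10+2=16, value 8+35+12=55
- option 2+option 3+option 5+option 6: size 3+4+7+2=16, value 12+8+18+12=50
Best: 59 pts.

59 pts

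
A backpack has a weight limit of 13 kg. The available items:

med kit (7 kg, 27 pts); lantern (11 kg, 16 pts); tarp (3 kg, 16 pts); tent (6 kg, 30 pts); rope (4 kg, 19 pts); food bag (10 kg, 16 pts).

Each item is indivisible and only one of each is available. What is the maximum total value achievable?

Check high-value combinations within 13 kg:
- tarp+tent+rope: weight 3+6+4=13, value 16+30+19=65
- med kit+tent: weight 7+6=13, value 27+30=57
- tent+rope: weight 6+4=10, value 30+19=49
- tarp+tent: weight 3+6=9, value 16+30=46
Best: 65 pts.

65 pts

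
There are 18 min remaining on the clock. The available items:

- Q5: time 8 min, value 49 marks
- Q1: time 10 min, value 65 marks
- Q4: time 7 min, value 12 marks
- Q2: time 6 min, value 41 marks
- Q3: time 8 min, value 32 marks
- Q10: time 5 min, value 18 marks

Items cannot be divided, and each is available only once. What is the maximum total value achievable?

Check high-value combinations within 18 min:
- Q5+Q1: time 8+10=18, value 49+65=114
- Q1+Q2: time 10+6=16, value 65+41=106
- Q1+Q3: time 10+8=18, value 65+32=97
- Q5+Q2: time 8+6=14, value 49+41=90
Best: 114 marks.

114 marks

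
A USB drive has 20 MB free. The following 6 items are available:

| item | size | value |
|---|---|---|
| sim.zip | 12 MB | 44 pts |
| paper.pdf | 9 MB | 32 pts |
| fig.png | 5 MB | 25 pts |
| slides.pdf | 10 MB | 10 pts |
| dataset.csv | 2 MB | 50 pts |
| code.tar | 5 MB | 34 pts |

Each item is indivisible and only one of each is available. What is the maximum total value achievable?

Check high-value combinations within 20 MB:
- sim.zip+dataset.csv+code.tar: size 12+2+5=19, value 44+50+34=128
- sim.zip+fig.png+dataset.csv: size 12+5+2=19, value 44+25+50=119
- paper.pdf+dataset.csv+code.tar: size 9+2+5=16, value 32+50+34=116
Best: 128 pts.

128 pts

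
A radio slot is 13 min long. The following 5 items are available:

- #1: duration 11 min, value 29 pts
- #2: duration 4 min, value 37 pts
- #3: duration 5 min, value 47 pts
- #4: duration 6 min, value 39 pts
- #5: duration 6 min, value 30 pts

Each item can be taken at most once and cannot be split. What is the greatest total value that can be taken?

86 pts

Check high-value combinations within 13 min:
- #3+#4: duration 5+6=11, value 47+39=86
- #2+#3: duration 4+5=9, value 37+47=84
- #3+#5: duration 5+6=11, value 47+30=77
Best: 86 pts.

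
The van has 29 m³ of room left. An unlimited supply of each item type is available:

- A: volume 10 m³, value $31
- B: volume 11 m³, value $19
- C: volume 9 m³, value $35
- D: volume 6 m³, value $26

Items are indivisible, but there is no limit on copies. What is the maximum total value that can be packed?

Best value-per-unit is D at 26/6; filling with it alone gives 4×26 = 104.
Optimal mix: 1×C + 3×D → volume 27, value 113.

$113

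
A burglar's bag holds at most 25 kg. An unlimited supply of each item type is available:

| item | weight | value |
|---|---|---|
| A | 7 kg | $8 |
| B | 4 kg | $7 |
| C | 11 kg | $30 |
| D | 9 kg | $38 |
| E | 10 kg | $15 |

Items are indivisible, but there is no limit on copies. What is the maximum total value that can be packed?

Best value-per-unit is D at 38/9; filling with it alone gives 2×38 = 76.
Optimal mix: 1×A + 2×D → weight 25, value 84.

$84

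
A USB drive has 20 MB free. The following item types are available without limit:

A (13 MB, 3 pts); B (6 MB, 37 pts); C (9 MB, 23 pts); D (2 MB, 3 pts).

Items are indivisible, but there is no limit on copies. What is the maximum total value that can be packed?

114 pts

Best value-per-unit is B at 37/6; filling with it alone gives 3×37 = 111.
Optimal mix: 3×B + 1×D → size 20, value 114.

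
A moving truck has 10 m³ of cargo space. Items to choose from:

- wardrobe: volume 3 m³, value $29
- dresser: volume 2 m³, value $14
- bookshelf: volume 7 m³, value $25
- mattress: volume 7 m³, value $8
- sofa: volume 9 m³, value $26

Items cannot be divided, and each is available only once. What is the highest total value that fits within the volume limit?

$54

Check high-value combinations within 10 m³:
- wardrobe+bookshelf: volume 3+7=10, value 29+25=54
- wardrobe+dresser: volume 3+2=5, value 29+14=43
- dresser+bookshelf: volume 2+7=9, value 14+25=39
Best: $54.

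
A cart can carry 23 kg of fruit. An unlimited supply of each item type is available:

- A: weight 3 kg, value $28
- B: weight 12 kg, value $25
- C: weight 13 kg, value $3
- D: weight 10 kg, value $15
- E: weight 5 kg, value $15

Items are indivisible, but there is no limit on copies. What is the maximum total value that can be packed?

$196

Best value-per-unit is A at 28/3, and filling with it alone uses weight 7×3=21. No mix of the others beats 7×28 = 196.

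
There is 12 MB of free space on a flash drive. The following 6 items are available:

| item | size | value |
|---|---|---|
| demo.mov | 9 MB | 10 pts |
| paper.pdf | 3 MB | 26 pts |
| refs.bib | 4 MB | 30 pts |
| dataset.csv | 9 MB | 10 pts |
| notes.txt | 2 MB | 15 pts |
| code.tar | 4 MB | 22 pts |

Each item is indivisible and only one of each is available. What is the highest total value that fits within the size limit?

Check high-value combinations within 12 MB:
- paper.pdf+refs.bib+code.tar: size 3+4+4=11, value 26+30+22=78
- paper.pdf+refs.bib+notes.txt: size 3+4+2=9, value 26+30+15=71
- refs.bib+notes.txt+code.tar: size 4+2+4=10, value 30+15+22=67
- paper.pdf+notes.txt+code.tar: size 3+2+4=9, value 26+15+22=63
- paper.pdf+refs.bib: size 3+4=7, value 26+30=56
Best: 78 pts.

78 pts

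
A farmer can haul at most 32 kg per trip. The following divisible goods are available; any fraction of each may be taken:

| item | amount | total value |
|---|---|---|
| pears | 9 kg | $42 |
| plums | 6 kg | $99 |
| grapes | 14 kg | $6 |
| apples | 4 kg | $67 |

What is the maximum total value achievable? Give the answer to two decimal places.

213.57

Take in order of value per unit:
- apples (67/4 per unit): all 4 → value 67, running total 67.00
- plums (99/6 per unit): all 6 → value 99, running total 166.00
- pears (42/9 per unit): all 9 → value 42, running total 208.00
- grapes (6/14 per unit): 13 of 14 → value 13×6/14 = 5.5714, running total 213.57
Total 213.57.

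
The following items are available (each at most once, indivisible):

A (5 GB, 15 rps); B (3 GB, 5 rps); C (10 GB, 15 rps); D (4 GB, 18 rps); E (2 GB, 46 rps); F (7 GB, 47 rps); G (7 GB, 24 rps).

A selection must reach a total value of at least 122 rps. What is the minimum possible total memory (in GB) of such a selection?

18

Subsets with value ≥ 122, sorted by total memory:
- A+D+E+F: memory 18, value 126
- B+E+F+G: memory 19, value 122
- D+E+F+G: memory 20, value 135
Minimum memory: 18 GB.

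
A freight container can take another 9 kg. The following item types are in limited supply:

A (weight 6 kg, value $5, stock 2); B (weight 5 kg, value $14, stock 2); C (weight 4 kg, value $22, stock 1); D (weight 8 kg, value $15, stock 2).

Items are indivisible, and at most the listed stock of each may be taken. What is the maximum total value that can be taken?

Top feasible selections:
- 1×B + 1×C: weight 9, value 36
- 1×C: weight 4, value 22
Best: $36.

$36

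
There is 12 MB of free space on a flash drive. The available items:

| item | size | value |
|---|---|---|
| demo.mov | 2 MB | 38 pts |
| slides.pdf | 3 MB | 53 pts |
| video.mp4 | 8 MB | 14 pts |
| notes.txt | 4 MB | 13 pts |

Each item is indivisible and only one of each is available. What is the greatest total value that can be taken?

104 pts

This is a 0/1 knapsack; check combinations near the capacity.
- demo.mov+slides.pdf+notes.txt: size 2+3+4=9, value 38+53+13=104
- demo.mov+slides.pdf: size 2+3=5, value 38+53=91
- slides.pdf+video.mp4: size 3+8=11, value 53+14=67
- slides.pdf+notes.txt: size 3+4=7, value 53+13=66
Best: 104 pts.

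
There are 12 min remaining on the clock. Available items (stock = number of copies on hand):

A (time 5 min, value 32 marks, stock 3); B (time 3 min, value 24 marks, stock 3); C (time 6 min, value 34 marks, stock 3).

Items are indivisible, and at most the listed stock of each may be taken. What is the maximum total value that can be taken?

Best selections within time 12 and stock limits:
- 2×B + 1×C: time 12, value 82
- 1×A + 2×B: time 11, value 80
Best: 82 marks.

82 marks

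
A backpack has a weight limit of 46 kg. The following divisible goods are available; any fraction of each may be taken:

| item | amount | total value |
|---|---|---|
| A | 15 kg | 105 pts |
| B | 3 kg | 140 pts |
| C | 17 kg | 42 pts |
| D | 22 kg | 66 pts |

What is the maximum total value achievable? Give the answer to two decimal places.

Take in order of value per unit:
- B (140/3 per unit): all 3 → value 140, running total 140.00
- A (105/15 per unit): all 15 → value 105, running total 245.00
- D (66/22 per unit): all 22 → value 66, running total 311.00
- C (42/17 per unit): 6 of 17 → value 6×42/17 = 14.8235, running total 325.82
Total 325.82.

325.82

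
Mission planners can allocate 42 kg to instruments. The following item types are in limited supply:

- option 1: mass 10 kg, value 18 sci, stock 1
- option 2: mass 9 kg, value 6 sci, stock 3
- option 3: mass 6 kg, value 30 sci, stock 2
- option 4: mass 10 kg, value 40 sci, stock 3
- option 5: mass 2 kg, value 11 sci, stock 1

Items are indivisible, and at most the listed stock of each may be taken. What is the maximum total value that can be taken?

180 sci

Top feasible selections:
- 2×option 3 + 3×option 4: mass 42, value 180
- 1×option 3 + 3×option 4 + 1×option 5: mass 38, value 161
Best: 180 sci.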